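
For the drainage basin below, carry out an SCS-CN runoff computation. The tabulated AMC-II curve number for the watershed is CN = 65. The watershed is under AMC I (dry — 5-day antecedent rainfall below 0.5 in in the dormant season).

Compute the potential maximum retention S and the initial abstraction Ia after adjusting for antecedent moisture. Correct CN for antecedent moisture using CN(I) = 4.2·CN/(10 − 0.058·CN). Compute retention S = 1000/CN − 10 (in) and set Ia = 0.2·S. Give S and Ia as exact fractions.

Adjust CN=65 to AMC I: 4.2·65/(10 − 0.058·65) → 273 ÷ (623/100) = 3900/89 ≈ 43.820
Retention S: 1000/CN − 10 with CN=43.820 → S = 500/39 ≈ 12.821 in
Ia = 0.2·(500/39) = 100/39 in ≈ 2.564 in

S = 500/39 in ≈ 12.821 in; Ia = 100/39 in ≈ 2.564 in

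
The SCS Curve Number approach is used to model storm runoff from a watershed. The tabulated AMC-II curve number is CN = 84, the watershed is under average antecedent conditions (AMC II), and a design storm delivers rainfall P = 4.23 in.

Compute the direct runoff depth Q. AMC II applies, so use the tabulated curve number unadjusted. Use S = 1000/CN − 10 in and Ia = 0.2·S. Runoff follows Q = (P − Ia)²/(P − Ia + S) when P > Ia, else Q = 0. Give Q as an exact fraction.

Q = 65334889/25374300 in ≈ 2.575 in

CN(II) = 84; AMC II needs no correction.
Max retention: S = 1000/84 − 10 = 40/21 in (≈ 1.905 in)
Ia = 0.2S: 0.2·1.905 = 0.381 in (exactly 8/21)
Since P=4.230 > Ia=0.381: effective rainfall P−Ia = 8083/2100 in
Q: (8083/2100)² ÷ (12083/2100) = 65334889/25374300 in (≈ 2.575 in)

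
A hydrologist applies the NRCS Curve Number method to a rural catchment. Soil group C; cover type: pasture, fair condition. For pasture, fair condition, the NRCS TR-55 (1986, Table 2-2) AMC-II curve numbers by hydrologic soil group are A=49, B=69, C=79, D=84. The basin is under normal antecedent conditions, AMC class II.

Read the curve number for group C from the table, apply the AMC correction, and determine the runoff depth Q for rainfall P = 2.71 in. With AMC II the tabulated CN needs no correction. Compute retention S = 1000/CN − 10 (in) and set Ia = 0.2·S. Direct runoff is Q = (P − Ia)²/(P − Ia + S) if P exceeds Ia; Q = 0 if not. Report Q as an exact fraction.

NRCS table: pasture, fair condition, soil group C → CN(II) = 79
Average conditions: CN = 79 (no AMC adjustment).
S = 1000/79 − 10 = 210/79 in ≈ 2.658 in
Ia = 0.2S: 0.2·2.658 = 0.532 in (exactly 42/79)
P − Ia = 2.710 − 0.532 = 17209/7900 ≈ 2.178 in (> 0, runoff occurs)
Runoff Q = (P−Ia)²/(P−Ia+S) = (2.178)²/(2.178+2.658) = 296149681/301851100 ≈ 0.981 in

Q = 296149681/301851100 in ≈ 0.981 in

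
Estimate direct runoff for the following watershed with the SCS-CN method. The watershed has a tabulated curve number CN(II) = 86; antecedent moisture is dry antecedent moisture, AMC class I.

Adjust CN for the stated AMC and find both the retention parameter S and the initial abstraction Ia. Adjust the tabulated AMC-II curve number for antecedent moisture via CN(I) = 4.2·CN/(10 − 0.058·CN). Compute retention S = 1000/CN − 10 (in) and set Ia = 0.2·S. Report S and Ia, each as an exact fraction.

S = 500/129 in ≈ 3.876 in; Ia = 100/129 in ≈ 0.775 in

Dry (AMC I): CN(I) = 4.2·86/(10 − 0.058·86) = (1806/5)/(1253/250) = 12900/179 ≈ 72.067
Retention S: 1000/CN − 10 with CN=72.067 → S = 500/129 ≈ 3.876 in
Ia = 0.2·(500/129) = 100/129 in ≈ 0.775 in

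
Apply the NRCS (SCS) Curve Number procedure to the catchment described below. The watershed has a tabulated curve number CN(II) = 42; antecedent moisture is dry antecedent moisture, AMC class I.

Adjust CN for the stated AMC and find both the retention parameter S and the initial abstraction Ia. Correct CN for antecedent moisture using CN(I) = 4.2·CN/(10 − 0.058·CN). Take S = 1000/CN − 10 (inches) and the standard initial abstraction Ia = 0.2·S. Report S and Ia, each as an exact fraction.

S = 14500/441 in ≈ 32.880 in; Ia = 2900/441 in ≈ 6.576 in

Adjust CN=42 to AMC I: 4.2·42/(10 − 0.058·42) → (882/5) ÷ (1891/250) = 44100/1891 ≈ 23.321
Retention S: 1000/CN − 10 with CN=23.321 → S = 14500/441 ≈ 32.880 in
Ia = 0.2S: 0.2·32.880 = 6.576 in (exactly 2900/441)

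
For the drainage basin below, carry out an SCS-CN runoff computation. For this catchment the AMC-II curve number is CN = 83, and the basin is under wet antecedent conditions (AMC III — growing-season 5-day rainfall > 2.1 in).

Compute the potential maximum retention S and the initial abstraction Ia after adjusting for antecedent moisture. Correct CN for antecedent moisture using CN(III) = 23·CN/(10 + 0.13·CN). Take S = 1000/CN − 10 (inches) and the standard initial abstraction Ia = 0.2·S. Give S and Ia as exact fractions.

CN(III) from CN(II)=83: (23·83)/(10 + 0.13·83) = 190900/2079 ≈ 91.823
Retention S: 1000/CN − 10 with CN=91.823 → S = 1700/1909 ≈ 0.891 in
Ia = 0.2·(1700/1909) = 340/1909 in ≈ 0.178 in

S = 1700/1909 in ≈ 0.891 in; Ia = 340/1909 in ≈ 0.178 in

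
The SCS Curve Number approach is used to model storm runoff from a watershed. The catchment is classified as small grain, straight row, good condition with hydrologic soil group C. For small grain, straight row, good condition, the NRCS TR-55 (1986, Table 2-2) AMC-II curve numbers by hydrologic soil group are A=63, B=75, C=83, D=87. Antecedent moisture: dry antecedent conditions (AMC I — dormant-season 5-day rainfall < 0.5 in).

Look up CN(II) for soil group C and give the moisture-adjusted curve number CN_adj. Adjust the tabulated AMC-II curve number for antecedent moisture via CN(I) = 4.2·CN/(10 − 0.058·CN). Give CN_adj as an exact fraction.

CN_adj = 174300/2593 ≈ 67.219

NRCS table: small grain, straight row, good condition, soil group C → CN(II) = 83
Dry (AMC I): CN(I) = 4.2·83/(10 − 0.058·83) = (1743/5)/(2593/500) = 174300/2593 ≈ 67.219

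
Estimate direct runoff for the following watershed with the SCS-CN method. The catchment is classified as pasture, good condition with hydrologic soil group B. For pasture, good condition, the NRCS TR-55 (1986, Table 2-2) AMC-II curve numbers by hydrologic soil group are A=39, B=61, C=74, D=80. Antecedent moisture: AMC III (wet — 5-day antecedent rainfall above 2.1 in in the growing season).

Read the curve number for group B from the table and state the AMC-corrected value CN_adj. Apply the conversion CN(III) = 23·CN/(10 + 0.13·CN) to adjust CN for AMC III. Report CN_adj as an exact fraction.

CN_adj = 140300/1793 ≈ 78.249

NRCS table: pasture, good condition, soil group B → CN(II) = 61
Wet (AMC III): CN(III) = 23·61/(10 + 0.13·61) = 1403/(1793/100) = 140300/1793 ≈ 78.249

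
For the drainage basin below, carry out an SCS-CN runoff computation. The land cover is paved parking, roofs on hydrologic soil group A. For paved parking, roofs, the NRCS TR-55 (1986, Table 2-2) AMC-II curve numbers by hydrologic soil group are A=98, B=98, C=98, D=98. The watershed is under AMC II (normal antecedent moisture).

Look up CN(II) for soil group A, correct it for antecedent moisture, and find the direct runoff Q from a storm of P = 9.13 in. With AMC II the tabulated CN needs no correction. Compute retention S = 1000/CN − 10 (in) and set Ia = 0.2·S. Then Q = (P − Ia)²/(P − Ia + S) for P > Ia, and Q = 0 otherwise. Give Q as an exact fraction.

Q = 1983544369/223131300 in ≈ 8.890 in

NRCS table: paved parking, roofs, soil group A → CN(II) = 98
Average conditions: CN = 98 (no AMC adjustment).
S = 1000/98 − 10 = 10/49 in ≈ 0.204 in
Ia = 0.2S: 0.2·0.204 = 0.041 in (exactly 2/49)
P − Ia = 9.130 − 0.041 = 44537/4900 ≈ 9.089 in (> 0, runoff occurs)
Q: (44537/4900)² ÷ (45537/4900) = 1983544369/223131300 in (≈ 8.890 in)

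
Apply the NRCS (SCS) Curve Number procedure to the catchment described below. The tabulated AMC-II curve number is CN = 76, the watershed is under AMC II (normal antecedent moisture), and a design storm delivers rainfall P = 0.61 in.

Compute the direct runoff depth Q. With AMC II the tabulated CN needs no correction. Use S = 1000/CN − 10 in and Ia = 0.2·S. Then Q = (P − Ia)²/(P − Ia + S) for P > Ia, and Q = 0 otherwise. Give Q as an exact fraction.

Q = 0 in ≈ 0.000 in

Average conditions: CN = 76 (no AMC adjustment).
Max retention: S = 1000/76 − 10 = 60/19 in (≈ 3.158 in)
Initial abstraction Ia = S/5 = (60/19)/5 = 12/19 ≈ 0.632 in
P = 0.610 ≤ Ia = 0.632 in: entire storm abstracted, Q = 0.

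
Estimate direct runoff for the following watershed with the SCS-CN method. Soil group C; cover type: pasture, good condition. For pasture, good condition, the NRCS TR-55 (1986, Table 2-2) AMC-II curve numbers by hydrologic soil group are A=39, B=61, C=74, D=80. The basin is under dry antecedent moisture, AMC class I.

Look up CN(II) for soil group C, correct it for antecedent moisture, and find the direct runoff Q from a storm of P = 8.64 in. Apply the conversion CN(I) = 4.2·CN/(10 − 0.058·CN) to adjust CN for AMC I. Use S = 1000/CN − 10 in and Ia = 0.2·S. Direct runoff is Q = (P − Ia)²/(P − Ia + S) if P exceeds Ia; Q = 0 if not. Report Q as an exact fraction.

Q = 2289343778/723173325 in ≈ 3.166 in

NRCS table: pasture, good condition, soil group C → CN(II) = 74
CN(I) from CN(II)=74: (4.2·74)/(10 − 0.058·74) = 77700/1427 ≈ 54.450
S = 1000/(77700/1427) − 10 = 6500/777 in ≈ 8.366 in
Initial abstraction Ia = S/5 = (6500/777)/5 = 1300/777 ≈ 1.673 in
Since P=8.640 > Ia=1.673: effective rainfall P−Ia = 135332/19425 in
Q: (135332/19425)² ÷ (297832/19425) = 2289343778/723173325 in (≈ 3.166 in)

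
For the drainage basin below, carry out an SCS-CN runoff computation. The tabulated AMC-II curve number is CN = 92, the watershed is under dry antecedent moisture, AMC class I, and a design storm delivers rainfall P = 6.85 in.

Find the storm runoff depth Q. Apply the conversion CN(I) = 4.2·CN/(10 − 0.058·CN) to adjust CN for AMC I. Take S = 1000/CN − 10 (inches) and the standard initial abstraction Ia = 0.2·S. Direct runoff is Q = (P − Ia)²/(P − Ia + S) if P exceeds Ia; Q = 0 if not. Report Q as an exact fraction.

CN(I) from CN(II)=92: (4.2·92)/(10 − 0.058·92) = 48300/583 ≈ 82.847
S = 1000/(48300/583) − 10 = 1000/483 in ≈ 2.070 in
Initial abstraction Ia = S/5 = (1000/483)/5 = 200/483 ≈ 0.414 in
Excess rainfall: 6.850 − 0.414 = 6.436 in; P > Ia so Q > 0
Q: (62171/9660)² ÷ (82171/9660) = 3865233241/793771860 in (≈ 4.869 in)

Q = 3865233241/793771860 in ≈ 4.869 in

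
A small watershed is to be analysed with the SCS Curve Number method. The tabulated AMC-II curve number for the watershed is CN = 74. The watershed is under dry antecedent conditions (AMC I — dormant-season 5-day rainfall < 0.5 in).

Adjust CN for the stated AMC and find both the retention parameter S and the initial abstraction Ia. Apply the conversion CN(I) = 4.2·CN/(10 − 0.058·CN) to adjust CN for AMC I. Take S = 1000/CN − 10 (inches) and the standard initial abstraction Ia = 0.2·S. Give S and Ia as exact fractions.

S = 6500/777 in ≈ 8.366 in; Ia = 1300/777 in ≈ 1.673 in

CN(I) from CN(II)=74: (4.2·74)/(10 − 0.058·74) = 77700/1427 ≈ 54.450
Retention S: 1000/CN − 10 with CN=54.450 → S = 6500/777 ≈ 8.366 in
Ia = 0.2·(6500/777) = 1300/777 in ≈ 1.673 in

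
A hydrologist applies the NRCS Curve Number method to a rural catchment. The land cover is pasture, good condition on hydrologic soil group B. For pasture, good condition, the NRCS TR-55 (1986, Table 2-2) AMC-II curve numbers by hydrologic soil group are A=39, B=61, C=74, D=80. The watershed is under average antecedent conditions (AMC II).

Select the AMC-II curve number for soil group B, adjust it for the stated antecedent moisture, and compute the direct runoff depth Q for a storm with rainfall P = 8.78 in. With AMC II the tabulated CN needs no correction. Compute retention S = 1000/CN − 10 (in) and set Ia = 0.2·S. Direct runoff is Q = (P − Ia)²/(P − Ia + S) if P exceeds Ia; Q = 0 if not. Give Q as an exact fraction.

Q = 523448641/129255950 in ≈ 4.050 in

NRCS table: pasture, good condition, soil group B → CN(II) = 61
Average conditions: CN = 61 (no AMC adjustment).
Max retention: S = 1000/61 − 10 = 390/61 in (≈ 6.393 in)
Ia = 0.2S: 0.2·6.393 = 1.279 in (exactly 78/61)
P − Ia = 8.780 − 1.279 = 22879/3050 ≈ 7.501 in (> 0, runoff occurs)
Q: (22879/3050)² ÷ (42379/3050) = 523448641/129255950 in (≈ 4.050 in)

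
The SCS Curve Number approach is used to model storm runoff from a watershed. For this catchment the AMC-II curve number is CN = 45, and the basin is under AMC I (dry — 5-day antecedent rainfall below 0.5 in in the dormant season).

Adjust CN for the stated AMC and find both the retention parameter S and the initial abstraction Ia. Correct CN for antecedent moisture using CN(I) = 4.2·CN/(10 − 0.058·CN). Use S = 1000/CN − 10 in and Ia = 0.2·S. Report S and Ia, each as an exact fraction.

Dry (AMC I): CN(I) = 4.2·45/(10 − 0.058·45) = 189/(739/100) = 18900/739 ≈ 25.575
Max retention: S = 1000/(18900/739) − 10 = 5500/189 in (≈ 29.101 in)
Initial abstraction Ia = S/5 = (5500/189)/5 = 1100/189 ≈ 5.820 in

S = 5500/189 in ≈ 29.101 in; Ia = 1100/189 in ≈ 5.820 in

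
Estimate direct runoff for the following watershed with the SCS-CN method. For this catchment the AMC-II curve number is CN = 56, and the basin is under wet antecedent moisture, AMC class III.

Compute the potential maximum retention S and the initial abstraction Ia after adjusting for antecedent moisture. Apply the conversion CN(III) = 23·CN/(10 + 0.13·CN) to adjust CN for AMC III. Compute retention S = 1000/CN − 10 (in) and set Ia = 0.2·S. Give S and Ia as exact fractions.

Adjust CN=56 to AMC III: 23·56/(10 + 0.13·56) → 1288 ÷ (432/25) = 4025/54 ≈ 74.537
Retention S: 1000/CN − 10 with CN=74.537 → S = 550/161 ≈ 3.416 in
Ia = 0.2·(550/161) = 110/161 in ≈ 0.683 in

S = 550/161 in ≈ 3.416 in; Ia = 110/161 in ≈ 0.683 in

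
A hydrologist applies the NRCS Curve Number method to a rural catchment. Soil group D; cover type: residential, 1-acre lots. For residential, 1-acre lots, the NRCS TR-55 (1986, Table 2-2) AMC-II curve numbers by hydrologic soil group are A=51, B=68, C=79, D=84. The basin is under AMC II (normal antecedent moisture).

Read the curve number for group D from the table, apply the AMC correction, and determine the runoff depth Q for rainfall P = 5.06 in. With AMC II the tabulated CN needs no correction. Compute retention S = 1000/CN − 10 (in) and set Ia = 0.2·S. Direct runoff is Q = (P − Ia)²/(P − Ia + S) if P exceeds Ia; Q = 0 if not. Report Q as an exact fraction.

Q = 24137569/7258650 in ≈ 3.325 in

NRCS table: residential, 1-acre lots, soil group D → CN(II) = 84
AMC II — tabulated CN = 84 applies directly.
Max retention: S = 1000/84 − 10 = 40/21 in (≈ 1.905 in)
Ia = 0.2S: 0.2·1.905 = 0.381 in (exactly 8/21)
Since P=5.060 > Ia=0.381: effective rainfall P−Ia = 4913/1050 in
Q: (4913/1050)² ÷ (6913/1050) = 24137569/7258650 in (≈ 3.325 in)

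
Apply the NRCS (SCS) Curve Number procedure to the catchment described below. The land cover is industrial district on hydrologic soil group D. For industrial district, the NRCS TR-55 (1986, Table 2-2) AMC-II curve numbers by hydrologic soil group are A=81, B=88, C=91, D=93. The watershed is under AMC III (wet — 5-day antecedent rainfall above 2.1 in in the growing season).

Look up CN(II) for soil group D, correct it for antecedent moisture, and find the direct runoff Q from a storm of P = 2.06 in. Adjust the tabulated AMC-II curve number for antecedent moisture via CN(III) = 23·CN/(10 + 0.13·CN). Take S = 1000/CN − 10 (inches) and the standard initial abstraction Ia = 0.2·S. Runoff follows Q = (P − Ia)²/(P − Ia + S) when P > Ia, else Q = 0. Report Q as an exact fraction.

Q = 45504142489/26557503150 in ≈ 1.713 in

NRCS table: industrial district, soil group D → CN(II) = 93
Wet (AMC III): CN(III) = 23·93/(10 + 0.13·93) = 2139/(2209/100) = 213900/2209 ≈ 96.831
Retention S: 1000/CN − 10 with CN=96.831 → S = 700/2139 ≈ 0.327 in
Ia = 0.2·(700/2139) = 140/2139 in ≈ 0.065 in
P − Ia = 2.060 − 0.065 = 213317/106950 ≈ 1.995 in (> 0, runoff occurs)
Runoff Q = (P−Ia)²/(P−Ia+S) = (1.995)²/(1.995+0.327) = 45504142489/26557503150 ≈ 1.713 in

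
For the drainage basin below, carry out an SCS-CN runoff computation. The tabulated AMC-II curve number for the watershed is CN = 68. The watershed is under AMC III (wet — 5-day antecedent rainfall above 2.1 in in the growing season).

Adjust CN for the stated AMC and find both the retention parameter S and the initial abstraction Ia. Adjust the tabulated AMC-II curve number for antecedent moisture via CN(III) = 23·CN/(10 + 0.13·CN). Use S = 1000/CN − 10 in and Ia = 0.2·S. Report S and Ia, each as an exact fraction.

Wet (AMC III): CN(III) = 23·68/(10 + 0.13·68) = 1564/(471/25) = 39100/471 ≈ 83.015
Retention S: 1000/CN − 10 with CN=83.015 → S = 800/391 ≈ 2.046 in
Initial abstraction Ia = S/5 = (800/391)/5 = 160/391 ≈ 0.409 in

S = 800/391 in ≈ 2.046 in; Ia = 160/391 in ≈ 0.409 in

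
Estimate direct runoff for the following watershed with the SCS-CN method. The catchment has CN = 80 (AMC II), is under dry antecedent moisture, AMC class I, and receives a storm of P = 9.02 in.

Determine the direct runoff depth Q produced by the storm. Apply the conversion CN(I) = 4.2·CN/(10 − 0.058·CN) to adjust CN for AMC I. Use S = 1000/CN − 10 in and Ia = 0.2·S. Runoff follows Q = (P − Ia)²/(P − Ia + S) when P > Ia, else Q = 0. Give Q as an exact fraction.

Q = 67584841/15194550 in ≈ 4.448 in

Adjust CN=80 to AMC I: 4.2·80/(10 − 0.058·80) → 336 ÷ (134/25) = 4200/67 ≈ 62.687
S = 1000/(4200/67) − 10 = 125/21 in ≈ 5.952 in
Initial abstraction Ia = S/5 = (125/21)/5 = 25/21 ≈ 1.190 in
Since P=9.020 > Ia=1.190: effective rainfall P−Ia = 8221/1050 in
Q: (8221/1050)² ÷ (14471/1050) = 67584841/15194550 in (≈ 4.448 in)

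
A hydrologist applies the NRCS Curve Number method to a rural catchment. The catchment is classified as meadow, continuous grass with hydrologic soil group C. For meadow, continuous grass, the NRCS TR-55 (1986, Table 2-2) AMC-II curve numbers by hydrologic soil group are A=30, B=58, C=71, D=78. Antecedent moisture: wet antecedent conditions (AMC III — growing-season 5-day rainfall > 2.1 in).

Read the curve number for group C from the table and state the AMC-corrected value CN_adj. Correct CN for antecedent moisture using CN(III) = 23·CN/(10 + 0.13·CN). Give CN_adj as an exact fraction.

NRCS table: meadow, continuous grass, soil group C → CN(II) = 71
Adjust CN=71 to AMC III: 23·71/(10 + 0.13·71) → 1633 ÷ (1923/100) = 163300/1923 ≈ 84.919

CN_adj = 163300/1923 ≈ 84.919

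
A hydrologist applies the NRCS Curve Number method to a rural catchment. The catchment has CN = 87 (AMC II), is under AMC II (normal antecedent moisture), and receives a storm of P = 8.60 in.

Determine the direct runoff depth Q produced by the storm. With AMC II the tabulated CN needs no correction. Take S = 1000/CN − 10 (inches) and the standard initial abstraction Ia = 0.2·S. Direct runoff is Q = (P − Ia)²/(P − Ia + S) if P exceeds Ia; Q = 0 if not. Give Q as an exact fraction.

Q = 13039321/1853535 in ≈ 7.035 in

CN(II) = 87; AMC II needs no correction.
Max retention: S = 1000/87 − 10 = 130/87 in (≈ 1.494 in)
Initial abstraction Ia = S/5 = (130/87)/5 = 26/87 ≈ 0.299 in
Excess rainfall: 8.600 − 0.299 = 8.301 in; P > Ia so Q > 0
Q: (3611/435)² ÷ (4261/435) = 13039321/1853535 in (≈ 7.035 in)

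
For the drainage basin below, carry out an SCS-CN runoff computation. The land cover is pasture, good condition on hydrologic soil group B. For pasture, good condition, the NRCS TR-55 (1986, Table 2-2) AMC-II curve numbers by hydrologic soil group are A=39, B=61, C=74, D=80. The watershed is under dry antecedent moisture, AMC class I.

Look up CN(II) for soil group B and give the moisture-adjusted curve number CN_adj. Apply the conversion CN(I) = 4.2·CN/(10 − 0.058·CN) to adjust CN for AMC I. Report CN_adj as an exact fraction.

NRCS table: pasture, good condition, soil group B → CN(II) = 61
Dry (AMC I): CN(I) = 4.2·61/(10 − 0.058·61) = (1281/5)/(3231/500) = 42700/1077 ≈ 39.647

CN_adj = 42700/1077 ≈ 39.647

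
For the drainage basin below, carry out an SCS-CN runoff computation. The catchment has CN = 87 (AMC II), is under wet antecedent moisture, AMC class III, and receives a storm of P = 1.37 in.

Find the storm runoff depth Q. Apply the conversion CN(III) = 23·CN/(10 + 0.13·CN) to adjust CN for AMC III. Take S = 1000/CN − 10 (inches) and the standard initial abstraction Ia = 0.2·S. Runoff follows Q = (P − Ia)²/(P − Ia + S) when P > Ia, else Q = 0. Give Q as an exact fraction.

Adjust CN=87 to AMC III: 23·87/(10 + 0.13·87) → 2001 ÷ (2131/100) = 200100/2131 ≈ 93.900
Retention S: 1000/CN − 10 with CN=93.900 → S = 1300/2001 ≈ 0.650 in
Ia = 0.2S: 0.2·0.650 = 0.130 in (exactly 260/2001)
Since P=1.370 > Ia=0.130: effective rainfall P−Ia = 248137/200100 in
Q: (248137/200100)² ÷ (378137/200100) = 61571970769/75665213700 in (≈ 0.814 in)

Q = 61571970769/75665213700 in ≈ 0.814 in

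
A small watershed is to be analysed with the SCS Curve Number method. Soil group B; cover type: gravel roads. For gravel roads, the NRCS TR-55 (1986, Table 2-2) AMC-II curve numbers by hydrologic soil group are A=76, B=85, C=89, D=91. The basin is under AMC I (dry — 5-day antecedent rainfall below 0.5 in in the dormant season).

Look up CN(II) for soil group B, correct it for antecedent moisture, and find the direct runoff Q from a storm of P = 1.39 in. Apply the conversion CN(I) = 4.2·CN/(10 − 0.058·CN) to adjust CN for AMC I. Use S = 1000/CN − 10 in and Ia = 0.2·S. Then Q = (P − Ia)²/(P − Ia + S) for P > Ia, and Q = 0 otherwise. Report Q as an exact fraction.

NRCS table: gravel roads, soil group B → CN(II) = 85
Adjust CN=85 to AMC I: 4.2·85/(10 − 0.058·85) → 357 ÷ (507/100) = 11900/169 ≈ 70.414
S = 1000/(11900/169) − 10 = 500/119 in ≈ 4.202 in
Ia = 0.2S: 0.2·4.202 = 0.840 in (exactly 100/119)
P − Ia = 1.390 − 0.840 = 6541/11900 ≈ 0.550 in (> 0, runoff occurs)
Q = (6541/11900)²/((6541/11900) + 500/119) = (42784681/141610000)/(56541/11900) = 42784681/672837900 in ≈ 0.064 in

Q = 42784681/672837900 in ≈ 0.064 in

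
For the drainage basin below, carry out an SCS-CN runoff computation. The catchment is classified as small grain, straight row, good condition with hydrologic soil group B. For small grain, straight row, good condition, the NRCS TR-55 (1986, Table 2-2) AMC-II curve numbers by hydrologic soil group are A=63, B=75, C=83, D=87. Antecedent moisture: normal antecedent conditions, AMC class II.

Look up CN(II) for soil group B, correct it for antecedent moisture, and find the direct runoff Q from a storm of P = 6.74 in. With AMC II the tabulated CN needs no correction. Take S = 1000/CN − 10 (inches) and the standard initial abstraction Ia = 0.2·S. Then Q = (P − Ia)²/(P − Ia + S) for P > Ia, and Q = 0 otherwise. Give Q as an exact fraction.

NRCS table: small grain, straight row, good condition, soil group B → CN(II) = 75
CN(II) = 75; AMC II needs no correction.
Retention S: 1000/CN − 10 with CN=75.000 → S = 10/3 ≈ 3.333 in
Ia = 0.2S: 0.2·3.333 = 0.667 in (exactly 2/3)
P − Ia = 6.740 − 0.667 = 911/150 ≈ 6.073 in (> 0, runoff occurs)
Q: (911/150)² ÷ (1411/150) = 829921/211650 in (≈ 3.921 in)

Q = 829921/211650 in ≈ 3.921 in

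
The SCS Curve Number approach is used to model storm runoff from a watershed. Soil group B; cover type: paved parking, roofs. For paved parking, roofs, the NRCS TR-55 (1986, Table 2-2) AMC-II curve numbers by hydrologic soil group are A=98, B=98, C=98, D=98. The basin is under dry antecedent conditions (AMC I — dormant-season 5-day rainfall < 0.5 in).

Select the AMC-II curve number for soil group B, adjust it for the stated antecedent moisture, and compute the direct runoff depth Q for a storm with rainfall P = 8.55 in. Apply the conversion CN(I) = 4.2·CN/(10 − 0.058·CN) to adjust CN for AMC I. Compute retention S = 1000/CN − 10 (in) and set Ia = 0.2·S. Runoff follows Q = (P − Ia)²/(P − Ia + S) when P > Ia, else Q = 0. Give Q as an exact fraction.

NRCS table: paved parking, roofs, soil group B → CN(II) = 98
Adjust CN=98 to AMC I: 4.2·98/(10 − 0.058·98) → (2058/5) ÷ (1079/250) = 102900/1079 ≈ 95.366
Retention S: 1000/CN − 10 with CN=95.366 → S = 500/1029 ≈ 0.486 in
Ia = 0.2S: 0.2·0.486 = 0.097 in (exactly 100/1029)
Since P=8.550 > Ia=0.097: effective rainfall P−Ia = 173959/20580 in
Q = (173959/20580)²/((173959/20580) + 500/1029) = (30261733681/423536400)/(183959/20580) = 30261733681/3785876220 in ≈ 7.993 in

Q = 30261733681/3785876220 in ≈ 7.993 in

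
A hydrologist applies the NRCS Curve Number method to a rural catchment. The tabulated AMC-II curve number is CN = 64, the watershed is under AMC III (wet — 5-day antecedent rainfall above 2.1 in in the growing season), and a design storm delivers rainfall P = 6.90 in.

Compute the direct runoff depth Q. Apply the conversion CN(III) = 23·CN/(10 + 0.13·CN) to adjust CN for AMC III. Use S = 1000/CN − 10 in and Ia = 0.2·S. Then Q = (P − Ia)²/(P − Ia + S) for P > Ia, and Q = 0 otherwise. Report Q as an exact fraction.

CN(III) from CN(II)=64: (23·64)/(10 + 0.13·64) = 18400/229 ≈ 80.349
Max retention: S = 1000/(18400/229) − 10 = 225/92 in (≈ 2.446 in)
Ia = 0.2·(225/92) = 45/92 in ≈ 0.489 in
P − Ia = 6.900 − 0.489 = 2949/460 ≈ 6.411 in (> 0, runoff occurs)
Runoff Q = (P−Ia)²/(P−Ia+S) = (6.411)²/(6.411+2.446) = 2898867/624680 ≈ 4.641 in

Q = 2898867/624680 in ≈ 4.641 in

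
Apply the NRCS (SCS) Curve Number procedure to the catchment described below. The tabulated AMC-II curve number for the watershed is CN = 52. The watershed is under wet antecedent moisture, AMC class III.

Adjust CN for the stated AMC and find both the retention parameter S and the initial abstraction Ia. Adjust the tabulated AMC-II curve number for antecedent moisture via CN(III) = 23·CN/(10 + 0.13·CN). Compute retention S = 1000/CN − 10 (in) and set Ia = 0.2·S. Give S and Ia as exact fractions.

S = 1200/299 in ≈ 4.013 in; Ia = 240/299 in ≈ 0.803 in

Wet (AMC III): CN(III) = 23·52/(10 + 0.13·52) = 1196/(419/25) = 29900/419 ≈ 71.360
Retention S: 1000/CN − 10 with CN=71.360 → S = 1200/299 ≈ 4.013 in
Ia = 0.2·(1200/299) = 240/299 in ≈ 0.803 in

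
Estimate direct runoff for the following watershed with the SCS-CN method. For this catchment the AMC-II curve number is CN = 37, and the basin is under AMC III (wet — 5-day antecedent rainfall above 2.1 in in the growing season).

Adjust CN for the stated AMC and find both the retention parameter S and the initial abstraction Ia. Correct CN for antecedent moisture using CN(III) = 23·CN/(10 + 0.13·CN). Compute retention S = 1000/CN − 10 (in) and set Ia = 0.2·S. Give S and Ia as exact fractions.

S = 6300/851 in ≈ 7.403 in; Ia = 1260/851 in ≈ 1.481 in

Wet (AMC III): CN(III) = 23·37/(10 + 0.13·37) = 851/(1481/100) = 85100/1481 ≈ 57.461
Max retention: S = 1000/(85100/1481) − 10 = 6300/851 in (≈ 7.403 in)
Ia = 0.2S: 0.2·7.403 = 1.481 in (exactly 1260/851)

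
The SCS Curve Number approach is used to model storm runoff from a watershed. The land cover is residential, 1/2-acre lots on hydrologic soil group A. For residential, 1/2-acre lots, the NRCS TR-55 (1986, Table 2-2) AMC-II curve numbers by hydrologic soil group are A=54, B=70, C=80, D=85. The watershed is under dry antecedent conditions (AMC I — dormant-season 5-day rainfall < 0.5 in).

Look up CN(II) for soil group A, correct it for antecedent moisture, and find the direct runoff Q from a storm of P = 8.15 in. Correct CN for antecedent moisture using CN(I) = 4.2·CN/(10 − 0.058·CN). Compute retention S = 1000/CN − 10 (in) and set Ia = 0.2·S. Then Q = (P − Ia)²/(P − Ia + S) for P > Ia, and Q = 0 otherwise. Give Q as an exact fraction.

NRCS table: residential, 1/2-acre lots, soil group A → CN(II) = 54
Dry (AMC I): CN(I) = 4.2·54/(10 − 0.058·54) = (1134/5)/(1717/250) = 56700/1717 ≈ 33.023
Max retention: S = 1000/(56700/1717) − 10 = 11500/567 in (≈ 20.282 in)
Ia = 0.2S: 0.2·20.282 = 4.056 in (exactly 2300/567)
Excess rainfall: 8.150 − 4.056 = 4.094 in; P > Ia so Q > 0
Q: (46421/11340)² ÷ (276421/11340) = 2154909241/3134614140 in (≈ 0.687 in)

Q = 2154909241/3134614140 in ≈ 0.687 in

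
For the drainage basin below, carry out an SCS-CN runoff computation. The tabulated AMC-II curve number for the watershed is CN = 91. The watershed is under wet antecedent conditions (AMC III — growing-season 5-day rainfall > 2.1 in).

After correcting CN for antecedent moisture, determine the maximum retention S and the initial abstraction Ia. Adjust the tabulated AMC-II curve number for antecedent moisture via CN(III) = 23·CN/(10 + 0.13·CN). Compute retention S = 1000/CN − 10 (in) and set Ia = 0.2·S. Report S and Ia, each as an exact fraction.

Wet (AMC III): CN(III) = 23·91/(10 + 0.13·91) = 2093/(2183/100) = 209300/2183 ≈ 95.877
Max retention: S = 1000/(209300/2183) − 10 = 900/2093 in (≈ 0.430 in)
Ia = 0.2·(900/2093) = 180/2093 in ≈ 0.086 in

S = 900/2093 in ≈ 0.430 in; Ia = 180/2093 in ≈ 0.086 in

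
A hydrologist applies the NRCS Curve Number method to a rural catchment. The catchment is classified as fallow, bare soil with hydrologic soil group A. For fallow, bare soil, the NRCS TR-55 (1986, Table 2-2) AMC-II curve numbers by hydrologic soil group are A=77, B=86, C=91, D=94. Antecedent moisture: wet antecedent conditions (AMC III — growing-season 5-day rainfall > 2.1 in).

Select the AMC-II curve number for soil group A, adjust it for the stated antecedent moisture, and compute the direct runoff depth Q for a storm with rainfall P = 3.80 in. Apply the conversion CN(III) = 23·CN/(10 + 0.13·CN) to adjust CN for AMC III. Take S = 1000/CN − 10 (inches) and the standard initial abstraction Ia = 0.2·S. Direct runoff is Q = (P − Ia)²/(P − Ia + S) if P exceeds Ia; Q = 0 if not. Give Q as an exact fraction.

NRCS table: fallow, bare soil, soil group A → CN(II) = 77
Adjust CN=77 to AMC III: 23·77/(10 + 0.13·77) → 1771 ÷ (2001/100) = 7700/87 ≈ 88.506
S = 1000/(7700/87) − 10 = 100/77 in ≈ 1.299 in
Ia = 0.2·(100/77) = 20/77 in ≈ 0.260 in
Since P=3.800 > Ia=0.260: effective rainfall P−Ia = 1363/385 in
Q: (1363/385)² ÷ (1863/385) = 1857769/717255 in (≈ 2.590 in)

Q = 1857769/717255 in ≈ 2.590 in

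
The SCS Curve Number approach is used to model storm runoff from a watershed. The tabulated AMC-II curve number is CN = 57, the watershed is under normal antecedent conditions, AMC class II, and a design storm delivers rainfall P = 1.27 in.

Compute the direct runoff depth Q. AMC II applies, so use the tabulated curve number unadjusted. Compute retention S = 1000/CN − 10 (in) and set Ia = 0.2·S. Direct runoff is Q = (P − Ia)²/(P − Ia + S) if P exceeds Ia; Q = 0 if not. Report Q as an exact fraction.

Q = 0 in ≈ 0.000 in

CN(II) = 57; AMC II needs no correction.
S = 1000/57 − 10 = 430/57 in ≈ 7.544 in
Ia = 0.2·(430/57) = 86/57 in ≈ 1.509 in
P = 1.270 ≤ Ia = 1.509 in: entire storm abstracted, Q = 0.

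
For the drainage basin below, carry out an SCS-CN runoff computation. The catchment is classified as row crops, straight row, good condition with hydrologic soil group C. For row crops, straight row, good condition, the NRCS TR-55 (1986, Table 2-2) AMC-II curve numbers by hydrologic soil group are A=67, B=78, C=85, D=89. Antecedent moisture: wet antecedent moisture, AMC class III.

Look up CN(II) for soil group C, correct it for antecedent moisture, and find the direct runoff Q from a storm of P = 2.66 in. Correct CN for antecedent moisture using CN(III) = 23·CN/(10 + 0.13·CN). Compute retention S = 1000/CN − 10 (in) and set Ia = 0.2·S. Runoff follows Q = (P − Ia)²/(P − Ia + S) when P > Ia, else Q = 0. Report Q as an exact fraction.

Q = 2401294009/1251258650 in ≈ 1.919 in

NRCS table: row crops, straight row, good condition, soil group C → CN(II) = 85
Wet (AMC III): CN(III) = 23·85/(10 + 0.13·85) = 1955/(421/20) = 39100/421 ≈ 92.874
S = 1000/(39100/421) − 10 = 300/391 in ≈ 0.767 in
Initial abstraction Ia = S/5 = (300/391)/5 = 60/391 ≈ 0.153 in
P − Ia = 2.660 − 0.153 = 49003/19550 ≈ 2.507 in (> 0, runoff occurs)
Runoff Q = (P−Ia)²/(P−Ia+S) = (2.507)²/(2.507+0.767) = 2401294009/1251258650 ≈ 1.919 in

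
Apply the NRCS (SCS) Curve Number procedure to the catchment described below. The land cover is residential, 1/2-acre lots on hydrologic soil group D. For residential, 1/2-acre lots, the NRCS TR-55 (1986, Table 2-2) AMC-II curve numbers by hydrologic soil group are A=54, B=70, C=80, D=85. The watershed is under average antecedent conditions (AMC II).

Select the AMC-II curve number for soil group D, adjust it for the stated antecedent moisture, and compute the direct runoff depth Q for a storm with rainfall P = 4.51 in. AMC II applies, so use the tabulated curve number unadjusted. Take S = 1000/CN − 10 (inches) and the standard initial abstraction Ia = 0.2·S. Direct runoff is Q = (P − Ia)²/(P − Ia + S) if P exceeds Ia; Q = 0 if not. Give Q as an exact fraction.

NRCS table: residential, 1/2-acre lots, soil group D → CN(II) = 85
Average conditions: CN = 85 (no AMC adjustment).
Max retention: S = 1000/85 − 10 = 30/17 in (≈ 1.765 in)
Ia = 0.2·(30/17) = 6/17 in ≈ 0.353 in
Since P=4.510 > Ia=0.353: effective rainfall P−Ia = 7067/1700 in
Q = (7067/1700)²/((7067/1700) + 30/17) = (49942489/2890000)/(10067/1700) = 49942489/17113900 in ≈ 2.918 in

Q = 49942489/17113900 in ≈ 2.918 in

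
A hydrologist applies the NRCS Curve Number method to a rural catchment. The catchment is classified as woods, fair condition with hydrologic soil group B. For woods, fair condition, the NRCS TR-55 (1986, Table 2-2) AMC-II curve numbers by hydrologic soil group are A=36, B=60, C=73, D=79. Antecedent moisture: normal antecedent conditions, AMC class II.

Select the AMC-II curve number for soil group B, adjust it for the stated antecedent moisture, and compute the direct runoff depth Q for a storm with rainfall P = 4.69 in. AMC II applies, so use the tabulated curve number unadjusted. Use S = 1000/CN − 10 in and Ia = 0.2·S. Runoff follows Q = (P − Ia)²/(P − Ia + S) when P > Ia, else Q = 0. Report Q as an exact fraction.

Q = 1014049/902100 in ≈ 1.124 in

NRCS table: woods, fair condition, soil group B → CN(II) = 60
CN(II) = 60; AMC II needs no correction.
S = 1000/60 − 10 = 20/3 in ≈ 6.667 in
Initial abstraction Ia = S/5 = (20/3)/5 = 4/3 ≈ 1.333 in
Excess rainfall: 4.690 − 1.333 = 3.357 in; P > Ia so Q > 0
Runoff Q = (P−Ia)²/(P−Ia+S) = (3.357)²/(3.357+6.667) = 1014049/902100 ≈ 1.124 in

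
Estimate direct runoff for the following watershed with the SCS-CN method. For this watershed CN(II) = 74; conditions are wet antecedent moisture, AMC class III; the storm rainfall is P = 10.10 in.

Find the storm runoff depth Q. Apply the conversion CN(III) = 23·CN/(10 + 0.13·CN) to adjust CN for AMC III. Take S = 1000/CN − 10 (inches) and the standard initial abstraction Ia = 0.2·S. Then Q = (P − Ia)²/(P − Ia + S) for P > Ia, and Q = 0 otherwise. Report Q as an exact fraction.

Q = 6947389201/819947010 in ≈ 8.473 in

Adjust CN=74 to AMC III: 23·74/(10 + 0.13·74) → 1702 ÷ (981/50) = 85100/981 ≈ 86.748
Max retention: S = 1000/(85100/981) − 10 = 1300/851 in (≈ 1.528 in)
Initial abstraction Ia = S/5 = (1300/851)/5 = 260/851 ≈ 0.306 in
Since P=10.100 > Ia=0.306: effective rainfall P−Ia = 83351/8510 in
Runoff Q = (P−Ia)²/(P−Ia+S) = (9.794)²/(9.794+1.528) = 6947389201/819947010 ≈ 8.473 in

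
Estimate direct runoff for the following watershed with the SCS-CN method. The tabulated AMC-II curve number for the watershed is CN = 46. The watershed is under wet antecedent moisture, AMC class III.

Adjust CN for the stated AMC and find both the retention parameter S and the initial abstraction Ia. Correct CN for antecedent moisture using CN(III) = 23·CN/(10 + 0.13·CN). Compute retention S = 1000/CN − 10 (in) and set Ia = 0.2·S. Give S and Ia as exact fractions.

S = 2700/529 in ≈ 5.104 in; Ia = 540/529 in ≈ 1.021 in

CN(III) from CN(II)=46: (23·46)/(10 + 0.13·46) = 52900/799 ≈ 66.208
Retention S: 1000/CN − 10 with CN=66.208 → S = 2700/529 ≈ 5.104 in
Ia = 0.2S: 0.2·5.104 = 1.021 in (exactly 540/529)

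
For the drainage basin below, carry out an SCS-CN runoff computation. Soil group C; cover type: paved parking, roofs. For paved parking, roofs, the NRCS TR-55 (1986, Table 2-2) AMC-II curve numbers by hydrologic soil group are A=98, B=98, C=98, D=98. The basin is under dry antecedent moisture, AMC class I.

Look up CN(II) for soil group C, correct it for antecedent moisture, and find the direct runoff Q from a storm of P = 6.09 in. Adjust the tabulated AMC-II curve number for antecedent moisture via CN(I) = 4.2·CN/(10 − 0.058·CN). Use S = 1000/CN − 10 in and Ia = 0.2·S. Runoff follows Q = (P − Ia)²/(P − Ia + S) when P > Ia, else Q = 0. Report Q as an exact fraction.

NRCS table: paved parking, roofs, soil group C → CN(II) = 98
Adjust CN=98 to AMC I: 4.2·98/(10 − 0.058·98) → (2058/5) ÷ (1079/250) = 102900/1079 ≈ 95.366
Max retention: S = 1000/(102900/1079) − 10 = 500/1029 in (≈ 0.486 in)
Ia = 0.2S: 0.2·0.486 = 0.097 in (exactly 100/1029)
P − Ia = 6.090 − 0.097 = 616661/102900 ≈ 5.993 in (> 0, runoff occurs)
Q = (616661/102900)²/((616661/102900) + 500/1029) = (380270788921/10588410000)/(666661/102900) = 380270788921/68599416900 in ≈ 5.543 in

Q = 380270788921/68599416900 in ≈ 5.543 in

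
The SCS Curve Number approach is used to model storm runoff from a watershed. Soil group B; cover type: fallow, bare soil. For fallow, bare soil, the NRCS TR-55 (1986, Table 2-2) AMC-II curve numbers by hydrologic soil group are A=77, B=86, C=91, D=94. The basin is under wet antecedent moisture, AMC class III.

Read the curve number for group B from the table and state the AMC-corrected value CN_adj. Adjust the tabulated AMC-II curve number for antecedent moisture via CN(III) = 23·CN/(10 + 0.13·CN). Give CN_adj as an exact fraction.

NRCS table: fallow, bare soil, soil group B → CN(II) = 86
Adjust CN=86 to AMC III: 23·86/(10 + 0.13·86) → 1978 ÷ (1059/50) = 98900/1059 ≈ 93.390

CN_adj = 98900/1059 ≈ 93.390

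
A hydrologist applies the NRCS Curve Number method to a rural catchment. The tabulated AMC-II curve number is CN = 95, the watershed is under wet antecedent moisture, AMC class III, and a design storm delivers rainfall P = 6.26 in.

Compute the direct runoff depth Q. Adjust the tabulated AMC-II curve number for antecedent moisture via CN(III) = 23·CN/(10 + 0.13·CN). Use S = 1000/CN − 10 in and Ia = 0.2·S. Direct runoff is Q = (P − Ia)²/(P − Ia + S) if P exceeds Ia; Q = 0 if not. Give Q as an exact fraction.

Q = 18436479961/3076064850 in ≈ 5.994 in

Adjust CN=95 to AMC III: 23·95/(10 + 0.13·95) → 2185 ÷ (447/20) = 43700/447 ≈ 97.763
Max retention: S = 1000/(43700/447) − 10 = 100/437 in (≈ 0.229 in)
Ia = 0.2·(100/437) = 20/437 in ≈ 0.046 in
Excess rainfall: 6.260 − 0.046 = 6.214 in; P > Ia so Q > 0
Q: (135781/21850)² ÷ (140781/21850) = 18436479961/3076064850 in (≈ 5.994 in)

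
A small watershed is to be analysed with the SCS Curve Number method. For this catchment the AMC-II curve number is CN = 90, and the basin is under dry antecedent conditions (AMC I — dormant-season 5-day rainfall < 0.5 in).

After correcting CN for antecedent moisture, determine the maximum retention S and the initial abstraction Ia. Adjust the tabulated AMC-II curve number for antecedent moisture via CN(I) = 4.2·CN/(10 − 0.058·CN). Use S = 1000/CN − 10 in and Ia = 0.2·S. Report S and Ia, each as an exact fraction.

S = 500/189 in ≈ 2.646 in; Ia = 100/189 in ≈ 0.529 in

Dry (AMC I): CN(I) = 4.2·90/(10 − 0.058·90) = 378/(239/50) = 18900/239 ≈ 79.079
Retention S: 1000/CN − 10 with CN=79.079 → S = 500/189 ≈ 2.646 in
Ia = 0.2S: 0.2·2.646 = 0.529 in (exactly 100/189)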